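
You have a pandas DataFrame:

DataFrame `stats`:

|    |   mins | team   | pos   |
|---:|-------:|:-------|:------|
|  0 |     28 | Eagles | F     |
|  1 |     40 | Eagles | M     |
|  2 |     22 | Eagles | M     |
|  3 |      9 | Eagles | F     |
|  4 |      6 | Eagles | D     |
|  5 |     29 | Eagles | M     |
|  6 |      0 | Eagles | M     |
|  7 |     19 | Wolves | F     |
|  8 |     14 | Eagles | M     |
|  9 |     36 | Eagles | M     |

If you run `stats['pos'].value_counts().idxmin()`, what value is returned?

D

value_counts of pos:
pos
M    6
F    3
D    1
Name: count, dtype: int64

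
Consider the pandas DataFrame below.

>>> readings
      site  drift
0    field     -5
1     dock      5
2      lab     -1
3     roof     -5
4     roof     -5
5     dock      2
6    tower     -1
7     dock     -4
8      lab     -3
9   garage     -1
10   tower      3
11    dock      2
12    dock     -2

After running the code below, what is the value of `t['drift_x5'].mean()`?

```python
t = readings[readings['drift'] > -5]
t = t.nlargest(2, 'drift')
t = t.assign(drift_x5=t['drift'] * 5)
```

filter rows where drift > -5:
      site  drift
1     dock      5
2      lab     -1
5     dock      2
6    tower     -1
7     dock     -4
8      lab     -3
9   garage     -1
10   tower      3
11    dock      2
12    dock     -2
take 2 rows with largest drift:
     site  drift
1    dock      5
10  tower      3
add column drift_x5 = t['drift'] * 5:
     site  drift  drift_x5
1    dock      5        25
10  tower      3        15
Reading off the mean of column 'drift_x5', we get 20.0.

20.0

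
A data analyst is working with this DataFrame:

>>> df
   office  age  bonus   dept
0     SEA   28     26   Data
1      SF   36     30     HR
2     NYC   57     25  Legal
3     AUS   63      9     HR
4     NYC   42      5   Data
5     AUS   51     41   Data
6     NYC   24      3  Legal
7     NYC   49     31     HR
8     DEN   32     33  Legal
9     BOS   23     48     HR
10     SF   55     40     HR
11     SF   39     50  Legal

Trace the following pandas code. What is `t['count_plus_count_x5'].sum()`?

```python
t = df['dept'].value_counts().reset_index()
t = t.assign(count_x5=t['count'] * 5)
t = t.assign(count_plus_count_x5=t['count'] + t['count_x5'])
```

value_counts of dept:
dept
HR       5
Legal    4
Data     3
Name: count, dtype: int64
reset_index():
    dept  count
0     HR      5
1  Legal      4
2   Data      3
add column count_x5 = t['count'] * 5:
    dept  count  count_x5
0     HR      5        25
1  Legal      4        20
2   Data      3        15
add column count_plus_count_x5 = t['count'] + t['count_x5']:
    dept  count  count_x5  count_plus_count_x5
0     HR      5        25                   30
1  Legal      4        20                   24
2   Data      3        15                   18

72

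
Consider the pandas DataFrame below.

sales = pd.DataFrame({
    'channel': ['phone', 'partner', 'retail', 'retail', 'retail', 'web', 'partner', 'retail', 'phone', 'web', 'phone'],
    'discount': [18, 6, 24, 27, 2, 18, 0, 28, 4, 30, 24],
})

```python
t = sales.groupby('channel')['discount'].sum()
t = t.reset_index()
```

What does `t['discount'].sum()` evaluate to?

181

group by channel, sum of discount:
channel
partner     6
phone      46
retail     81
web        48
Name: discount, dtype: int64
reset_index():
   channel  discount
0  partner         6
1    phone        46
2   retail        81
3      web        48
Hence 181.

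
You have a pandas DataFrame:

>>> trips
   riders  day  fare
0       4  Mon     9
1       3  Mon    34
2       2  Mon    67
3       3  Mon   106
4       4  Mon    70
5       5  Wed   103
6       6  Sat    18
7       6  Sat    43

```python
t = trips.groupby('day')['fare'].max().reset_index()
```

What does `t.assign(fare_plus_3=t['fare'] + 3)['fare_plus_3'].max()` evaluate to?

109

group by day, max of fare:
day
Mon    106
Sat     43
Wed    103
Name: fare, dtype: int64
reset_index():
   day  fare
0  Mon   106
1  Sat    43
2  Wed   103
add column fare_plus_3 = t['fare'] + 3:
   day  fare  fare_plus_3
0  Mon   106          109
1  Sat    43           46
2  Wed   103          106
Reading off the max of column 'fare_plus_3', we get 109.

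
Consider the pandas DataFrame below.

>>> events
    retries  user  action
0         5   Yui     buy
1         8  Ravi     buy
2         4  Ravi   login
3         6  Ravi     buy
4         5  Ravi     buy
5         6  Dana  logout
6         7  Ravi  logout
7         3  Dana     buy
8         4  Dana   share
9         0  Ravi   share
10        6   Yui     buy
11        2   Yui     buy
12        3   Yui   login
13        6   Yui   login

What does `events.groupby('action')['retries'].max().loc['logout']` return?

7

group by action, max of retries:
action
buy       8
login     6
logout    7
share     4
Name: retries, dtype: int64
value at index 'logout' → 7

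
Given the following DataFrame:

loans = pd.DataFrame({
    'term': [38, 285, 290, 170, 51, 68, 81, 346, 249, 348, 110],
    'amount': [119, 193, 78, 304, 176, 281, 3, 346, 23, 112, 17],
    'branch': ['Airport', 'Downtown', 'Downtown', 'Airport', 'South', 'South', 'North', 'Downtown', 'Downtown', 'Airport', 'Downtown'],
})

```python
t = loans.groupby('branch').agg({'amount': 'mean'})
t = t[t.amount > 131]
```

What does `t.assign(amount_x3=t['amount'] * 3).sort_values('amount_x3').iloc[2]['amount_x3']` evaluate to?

group by branch, mean of amount:
              amount
branch              
Airport   178.333333
Downtown  131.400000
North       3.000000
South     228.500000
filter rows where amount > 131:
              amount
branch              
Airport   178.333333
Downtown  131.400000
South     228.500000
add column amount_x3 = t['amount'] * 3:
              amount  amount_x3
branch                         
Airport   178.333333      535.0
Downtown  131.400000      394.2
South     228.500000      685.5
sort by amount_x3:
              amount  amount_x3
branch                         
Downtown  131.400000      394.2
Airport   178.333333      535.0
South     228.500000      685.5

685.5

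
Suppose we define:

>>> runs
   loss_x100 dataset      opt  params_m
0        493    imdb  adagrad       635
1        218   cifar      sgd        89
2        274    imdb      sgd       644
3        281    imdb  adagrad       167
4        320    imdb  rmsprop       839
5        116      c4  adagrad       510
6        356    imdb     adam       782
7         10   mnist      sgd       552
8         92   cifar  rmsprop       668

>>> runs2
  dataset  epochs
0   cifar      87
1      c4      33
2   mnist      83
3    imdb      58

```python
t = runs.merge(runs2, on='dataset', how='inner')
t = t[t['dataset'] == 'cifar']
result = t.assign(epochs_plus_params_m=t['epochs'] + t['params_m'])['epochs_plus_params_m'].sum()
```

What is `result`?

931

merge on 'dataset' (how='inner') → 9 rows:
   loss_x100 dataset      opt  params_m  epochs
0        493    imdb  adagrad       635      58
1        218   cifar      sgd        89      87
2        274    imdb      sgd       644      58
3        281    imdb  adagrad       167      58
4        320    imdb  rmsprop       839      58
5        116      c4  adagrad       510      33
6        356    imdb     adam       782      58
7         10   mnist      sgd       552      83
8         92   cifar  rmsprop       668      87
filter rows where dataset == 'cifar':
   loss_x100 dataset      opt  params_m  epochs
1        218   cifar      sgd        89      87
8         92   cifar  rmsprop       668      87
add column epochs_plus_params_m = t['epochs'] + t['params_m']:
   loss_x100 dataset      opt  params_m  epochs  epochs_plus_params_m
1        218   cifar      sgd        89      87                   176
8         92   cifar  rmsprop       668      87                   755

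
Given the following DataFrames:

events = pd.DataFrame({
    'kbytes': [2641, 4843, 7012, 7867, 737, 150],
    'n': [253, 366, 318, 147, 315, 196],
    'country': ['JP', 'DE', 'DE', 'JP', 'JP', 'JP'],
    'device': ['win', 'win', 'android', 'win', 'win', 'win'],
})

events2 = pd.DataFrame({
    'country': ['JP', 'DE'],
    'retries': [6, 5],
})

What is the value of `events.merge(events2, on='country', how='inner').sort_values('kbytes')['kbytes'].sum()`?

23250

merge on 'country' (how='inner') → 6 rows:
   kbytes    n country   device  retries
0    2641  253      JP      win        6
1    4843  366      DE      win        5
2    7012  318      DE  android        5
3    7867  147      JP      win        6
4     737  315      JP      win        6
5     150  196      JP      win        6
sort by kbytes:
   kbytes    n country   device  retries
5     150  196      JP      win        6
4     737  315      JP      win        6
0    2641  253      JP      win        6
1    4843  366      DE      win        5
2    7012  318      DE  android        5
3    7867  147      JP      win        6
Reading off the sum of column 'kbytes', we get 23250.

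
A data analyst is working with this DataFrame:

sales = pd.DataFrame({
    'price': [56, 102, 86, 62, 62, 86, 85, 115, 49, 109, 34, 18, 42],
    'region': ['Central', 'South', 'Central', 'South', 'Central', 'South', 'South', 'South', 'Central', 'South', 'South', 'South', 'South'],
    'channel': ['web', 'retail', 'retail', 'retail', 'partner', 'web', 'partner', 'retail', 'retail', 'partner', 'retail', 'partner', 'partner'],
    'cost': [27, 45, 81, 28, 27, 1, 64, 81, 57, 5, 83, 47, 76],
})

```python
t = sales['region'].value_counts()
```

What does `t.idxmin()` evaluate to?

Central

value_counts of region:
region
South      9
Central    4
Name: count, dtype: int64
Reading off the label with the smallest value, we get Central.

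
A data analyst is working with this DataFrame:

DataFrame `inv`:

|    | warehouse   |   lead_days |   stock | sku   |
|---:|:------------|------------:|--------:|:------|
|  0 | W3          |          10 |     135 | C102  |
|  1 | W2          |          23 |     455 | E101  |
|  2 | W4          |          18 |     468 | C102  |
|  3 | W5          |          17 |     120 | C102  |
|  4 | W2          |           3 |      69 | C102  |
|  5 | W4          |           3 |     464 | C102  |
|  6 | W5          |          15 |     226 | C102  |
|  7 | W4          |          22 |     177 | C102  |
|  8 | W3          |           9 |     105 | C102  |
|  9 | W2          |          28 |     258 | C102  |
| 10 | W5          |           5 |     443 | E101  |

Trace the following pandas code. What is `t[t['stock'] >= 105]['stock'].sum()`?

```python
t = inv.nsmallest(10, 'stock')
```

take 10 rows with smallest stock:
   warehouse  lead_days  stock   sku
4         W2          3     69  C102
8         W3          9    105  C102
3         W5         17    120  C102
0         W3         10    135  C102
7         W4         22    177  C102
6         W5         15    226  C102
9         W2         28    258  C102
10        W5          5    443  E101
1         W2         23    455  E101
5         W4          3    464  C102
filter rows where stock >= 105:
   warehouse  lead_days  stock   sku
8         W3          9    105  C102
3         W5         17    120  C102
0         W3         10    135  C102
7         W4         22    177  C102
6         W5         15    226  C102
9         W2         28    258  C102
10        W5          5    443  E101
1         W2         23    455  E101
5         W4          3    464  C102
sum of column 'stock' → 2383

2383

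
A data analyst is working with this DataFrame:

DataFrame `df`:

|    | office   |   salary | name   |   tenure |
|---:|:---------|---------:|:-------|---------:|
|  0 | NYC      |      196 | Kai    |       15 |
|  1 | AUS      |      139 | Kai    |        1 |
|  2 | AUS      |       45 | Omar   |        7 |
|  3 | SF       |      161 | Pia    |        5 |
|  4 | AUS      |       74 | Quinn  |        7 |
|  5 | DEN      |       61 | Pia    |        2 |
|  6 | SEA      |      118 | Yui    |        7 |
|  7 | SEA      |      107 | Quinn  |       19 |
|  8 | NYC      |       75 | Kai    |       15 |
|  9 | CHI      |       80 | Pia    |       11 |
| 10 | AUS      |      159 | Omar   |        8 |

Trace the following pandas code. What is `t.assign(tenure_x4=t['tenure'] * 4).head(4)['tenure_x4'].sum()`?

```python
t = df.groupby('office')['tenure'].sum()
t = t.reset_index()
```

264

group by office, sum of tenure:
office
AUS    23
CHI    11
DEN     2
NYC    30
SEA    26
SF      5
Name: tenure, dtype: int64
reset_index():
  office  tenure
0    AUS      23
1    CHI      11
2    DEN       2
3    NYC      30
4    SEA      26
5     SF       5
add column tenure_x4 = t['tenure'] * 4:
  office  tenure  tenure_x4
0    AUS      23         92
1    CHI      11         44
2    DEN       2          8
3    NYC      30        120
4    SEA      26        104
5     SF       5         20
take first 4 rows:
  office  tenure  tenure_x4
0    AUS      23         92
1    CHI      11         44
2    DEN       2          8
3    NYC      30        120
sum of column 'tenure_x4' → 264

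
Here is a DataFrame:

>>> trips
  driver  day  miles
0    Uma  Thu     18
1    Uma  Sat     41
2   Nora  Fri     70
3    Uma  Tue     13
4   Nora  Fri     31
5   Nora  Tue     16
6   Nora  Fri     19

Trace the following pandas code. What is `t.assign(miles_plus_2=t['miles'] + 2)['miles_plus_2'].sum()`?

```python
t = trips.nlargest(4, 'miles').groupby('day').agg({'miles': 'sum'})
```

take 4 rows with largest miles:
  driver  day  miles
2   Nora  Fri     70
1    Uma  Sat     41
4   Nora  Fri     31
6   Nora  Fri     19
group by day, sum of miles:
     miles
day       
Fri    120
Sat     41
add column miles_plus_2 = t['miles'] + 2:
     miles  miles_plus_2
day                     
Fri    120           122
Sat     41            43
Reading off the sum of column 'miles_plus_2', we get 165.

165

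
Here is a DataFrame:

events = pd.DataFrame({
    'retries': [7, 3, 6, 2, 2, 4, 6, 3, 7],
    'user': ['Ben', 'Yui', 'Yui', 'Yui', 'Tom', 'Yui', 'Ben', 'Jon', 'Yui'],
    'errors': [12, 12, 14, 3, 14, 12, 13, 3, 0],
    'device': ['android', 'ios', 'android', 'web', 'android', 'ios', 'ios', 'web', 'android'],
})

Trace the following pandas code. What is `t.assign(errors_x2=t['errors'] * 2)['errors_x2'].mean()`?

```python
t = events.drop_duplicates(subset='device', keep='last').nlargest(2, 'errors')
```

drop duplicate device (keep=last):
   retries user  errors   device
6        6  Ben      13      ios
7        3  Jon       3      web
8        7  Yui       0  android
take 2 rows with largest errors:
   retries user  errors device
6        6  Ben      13    ios
7        3  Jon       3    web
add column errors_x2 = t['errors'] * 2:
   retries user  errors device  errors_x2
6        6  Ben      13    ios         26
7        3  Jon       3    web          6
Then the mean of column 'errors_x2': 16.0

16.0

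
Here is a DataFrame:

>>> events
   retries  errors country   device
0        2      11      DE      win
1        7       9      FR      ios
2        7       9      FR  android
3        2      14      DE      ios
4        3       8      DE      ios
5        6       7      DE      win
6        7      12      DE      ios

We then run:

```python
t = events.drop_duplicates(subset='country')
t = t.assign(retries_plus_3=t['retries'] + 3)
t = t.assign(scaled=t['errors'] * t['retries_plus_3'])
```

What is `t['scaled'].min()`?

drop duplicate country (keep=first):
   retries  errors country device
0        2      11      DE    win
1        7       9      FR    ios
add column retries_plus_3 = t['retries'] + 3:
   retries  errors country device  retries_plus_3
0        2      11      DE    win               5
1        7       9      FR    ios              10
add column scaled = t['errors'] * t['retries_plus_3']:
   retries  errors country device  retries_plus_3  scaled
0        2      11      DE    win               5      55
1        7       9      FR    ios              10      90
Hence 55.

55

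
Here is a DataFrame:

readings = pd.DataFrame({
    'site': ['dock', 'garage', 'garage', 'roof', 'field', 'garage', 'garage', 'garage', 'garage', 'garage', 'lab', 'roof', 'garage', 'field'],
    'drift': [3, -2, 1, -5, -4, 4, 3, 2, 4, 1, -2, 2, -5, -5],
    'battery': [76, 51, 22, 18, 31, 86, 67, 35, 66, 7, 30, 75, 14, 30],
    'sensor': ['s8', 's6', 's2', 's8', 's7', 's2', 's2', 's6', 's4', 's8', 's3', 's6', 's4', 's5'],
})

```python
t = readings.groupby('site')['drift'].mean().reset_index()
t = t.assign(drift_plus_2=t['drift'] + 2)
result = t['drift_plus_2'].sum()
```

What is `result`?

6.0

group by site, mean of drift:
site
dock      3.0
field    -4.5
garage    1.0
lab      -2.0
roof     -1.5
Name: drift, dtype: float64
reset_index():
     site  drift
0    dock    3.0
1   field   -4.5
2  garage    1.0
3     lab   -2.0
4    roof   -1.5
add column drift_plus_2 = t['drift'] + 2:
     site  drift  drift_plus_2
0    dock    3.0           5.0
1   field   -4.5          -2.5
2  garage    1.0           3.0
3     lab   -2.0           0.0
4    roof   -1.5           0.5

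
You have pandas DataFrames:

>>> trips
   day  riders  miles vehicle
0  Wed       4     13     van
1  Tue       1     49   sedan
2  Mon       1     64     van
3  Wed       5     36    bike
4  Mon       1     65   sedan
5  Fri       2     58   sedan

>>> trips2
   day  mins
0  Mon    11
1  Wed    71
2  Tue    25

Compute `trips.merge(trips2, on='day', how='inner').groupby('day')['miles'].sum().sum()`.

merge on 'day' (how='inner') → 5 rows:
   day  riders  miles vehicle  mins
0  Wed       4     13     van    71
1  Tue       1     49   sedan    25
2  Mon       1     64     van    11
3  Wed       5     36    bike    71
4  Mon       1     65   sedan    11
group by day, sum of miles:
day
Mon    129
Tue     49
Wed     49
Name: miles, dtype: int64
sum of the resulting series → 227

227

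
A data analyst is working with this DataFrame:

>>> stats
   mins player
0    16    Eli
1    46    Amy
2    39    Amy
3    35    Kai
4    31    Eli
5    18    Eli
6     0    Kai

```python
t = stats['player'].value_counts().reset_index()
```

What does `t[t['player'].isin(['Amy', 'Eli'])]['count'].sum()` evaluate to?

value_counts of player:
player
Eli    3
Amy    2
Kai    2
Name: count, dtype: int64
reset_index():
  player  count
0    Eli      3
1    Amy      2
2    Kai      2
filter rows where player in ['Amy', 'Eli']:
  player  count
0    Eli      3
1    Amy      2

5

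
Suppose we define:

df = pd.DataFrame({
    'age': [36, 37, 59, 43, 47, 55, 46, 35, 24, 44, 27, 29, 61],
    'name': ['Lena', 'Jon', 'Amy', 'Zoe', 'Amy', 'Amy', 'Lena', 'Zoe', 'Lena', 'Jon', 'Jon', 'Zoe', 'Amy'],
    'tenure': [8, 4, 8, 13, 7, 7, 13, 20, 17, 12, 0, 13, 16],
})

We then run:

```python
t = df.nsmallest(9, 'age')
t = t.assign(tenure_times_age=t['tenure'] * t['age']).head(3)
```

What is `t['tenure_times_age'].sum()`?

take 9 rows with smallest age:
    age  name  tenure
8    24  Lena      17
10   27   Jon       0
11   29   Zoe      13
7    35   Zoe      20
0    36  Lena       8
1    37   Jon       4
3    43   Zoe      13
9    44   Jon      12
6    46  Lena      13
add column tenure_times_age = t['tenure'] * t['age']:
    age  name  tenure  tenure_times_age
8    24  Lena      17               408
10   27   Jon       0                 0
11   29   Zoe      13               377
7    35   Zoe      20               700
0    36  Lena       8               288
1    37   Jon       4               148
3    43   Zoe      13               559
9    44   Jon      12               528
6    46  Lena      13               598
take first 3 rows:
    age  name  tenure  tenure_times_age
8    24  Lena      17               408
10   27   Jon       0                 0
11   29   Zoe      13               377
The sum of column 'tenure_times_age' is 785.

785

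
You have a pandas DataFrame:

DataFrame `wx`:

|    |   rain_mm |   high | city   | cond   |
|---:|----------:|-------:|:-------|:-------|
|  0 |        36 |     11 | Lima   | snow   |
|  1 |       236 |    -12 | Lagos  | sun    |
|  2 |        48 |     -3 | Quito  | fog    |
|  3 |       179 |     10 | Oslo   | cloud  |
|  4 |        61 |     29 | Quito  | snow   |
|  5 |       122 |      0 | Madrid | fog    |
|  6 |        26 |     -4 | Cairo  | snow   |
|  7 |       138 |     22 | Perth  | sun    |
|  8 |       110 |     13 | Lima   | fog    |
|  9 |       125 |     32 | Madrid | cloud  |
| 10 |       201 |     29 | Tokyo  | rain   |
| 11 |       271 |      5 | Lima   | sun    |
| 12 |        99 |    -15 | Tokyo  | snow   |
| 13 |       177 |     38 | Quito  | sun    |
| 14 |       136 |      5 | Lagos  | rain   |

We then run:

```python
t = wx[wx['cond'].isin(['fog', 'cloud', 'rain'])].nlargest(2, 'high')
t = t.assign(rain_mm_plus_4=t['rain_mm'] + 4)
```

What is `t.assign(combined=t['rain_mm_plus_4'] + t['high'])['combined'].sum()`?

395

filter rows where cond in ['fog', 'cloud', 'rain']:
    rain_mm  high    city   cond
2        48    -3   Quito    fog
3       179    10    Oslo  cloud
5       122     0  Madrid    fog
8       110    13    Lima    fog
9       125    32  Madrid  cloud
10      201    29   Tokyo   rain
14      136     5   Lagos   rain
take 2 rows with largest high:
    rain_mm  high    city   cond
9       125    32  Madrid  cloud
10      201    29   Tokyo   rain
add column rain_mm_plus_4 = t['rain_mm'] + 4:
    rain_mm  high    city   cond  rain_mm_plus_4
9       125    32  Madrid  cloud             129
10      201    29   Tokyo   rain             205
add column combined = t['rain_mm_plus_4'] + t['high']:
    rain_mm  high    city   cond  rain_mm_plus_4  combined
9       125    32  Madrid  cloud             129       161
10      201    29   Tokyo   rain             205       234
sum of column 'combined' → 395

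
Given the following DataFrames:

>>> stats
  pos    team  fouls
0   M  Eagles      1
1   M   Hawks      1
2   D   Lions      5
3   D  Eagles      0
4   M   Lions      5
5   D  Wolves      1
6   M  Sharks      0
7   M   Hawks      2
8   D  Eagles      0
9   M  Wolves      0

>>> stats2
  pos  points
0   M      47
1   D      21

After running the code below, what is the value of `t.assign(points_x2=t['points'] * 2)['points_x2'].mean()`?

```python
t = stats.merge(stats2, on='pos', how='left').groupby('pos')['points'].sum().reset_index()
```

merge on 'pos' (how='left') → 10 rows:
  pos    team  fouls  points
0   M  Eagles      1      47
1   M   Hawks      1      47
2   D   Lions      5      21
3   D  Eagles      0      21
4   M   Lions      5      47
5   D  Wolves      1      21
6   M  Sharks      0      47
7   M   Hawks      2      47
8   D  Eagles      0      21
9   M  Wolves      0      47
group by pos, sum of points:
pos
D     84
M    282
Name: points, dtype: int64
reset_index():
  pos  points
0   D      84
1   M     282
add column points_x2 = t['points'] * 2:
  pos  points  points_x2
0   D      84        168
1   M     282        564
mean of column 'points_x2' → 366.0

366.0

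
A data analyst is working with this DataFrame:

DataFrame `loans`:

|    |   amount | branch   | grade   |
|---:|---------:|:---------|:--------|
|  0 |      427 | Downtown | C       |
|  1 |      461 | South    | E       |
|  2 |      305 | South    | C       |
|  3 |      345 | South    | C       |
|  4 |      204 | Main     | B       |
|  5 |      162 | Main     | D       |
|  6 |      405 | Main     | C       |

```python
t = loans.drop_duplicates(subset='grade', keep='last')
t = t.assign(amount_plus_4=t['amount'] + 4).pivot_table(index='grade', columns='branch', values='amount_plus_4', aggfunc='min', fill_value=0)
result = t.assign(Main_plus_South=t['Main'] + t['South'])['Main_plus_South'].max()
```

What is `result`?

drop duplicate grade (keep=last):
   amount branch grade
1     461  South     E
4     204   Main     B
5     162   Main     D
6     405   Main     C
add column amount_plus_4 = t['amount'] + 4:
   amount branch grade  amount_plus_4
1     461  South     E            465
4     204   Main     B            208
5     162   Main     D            166
6     405   Main     C            409
pivot: rows=grade, cols=branch, min(amount_plus_4):
branch  Main  South
grade              
B        208      0
C        409      0
D        166      0
E          0    465
add column Main_plus_South = t['Main'] + t['South']:
branch  Main  South  Main_plus_South
grade                               
B        208      0              208
C        409      0              409
D        166      0              166
E          0    465              465
Reading off the max of column 'Main_plus_South', we get 465.

465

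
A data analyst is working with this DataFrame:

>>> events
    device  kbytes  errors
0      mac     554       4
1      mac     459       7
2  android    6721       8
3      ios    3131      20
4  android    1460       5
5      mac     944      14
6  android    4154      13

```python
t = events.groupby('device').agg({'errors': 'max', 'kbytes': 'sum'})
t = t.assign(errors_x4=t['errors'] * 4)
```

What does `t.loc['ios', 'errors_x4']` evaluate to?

group by device: max(errors), sum(kbytes):
         errors  kbytes
device                 
android      13   12335
ios          20    3131
mac          14    1957
add column errors_x4 = t['errors'] * 4:
         errors  kbytes  errors_x4
device                            
android      13   12335         52
ios          20    3131         80
mac          14    1957         56
Reading off the value at row 'ios', column 'errors_x4', we get 80.

80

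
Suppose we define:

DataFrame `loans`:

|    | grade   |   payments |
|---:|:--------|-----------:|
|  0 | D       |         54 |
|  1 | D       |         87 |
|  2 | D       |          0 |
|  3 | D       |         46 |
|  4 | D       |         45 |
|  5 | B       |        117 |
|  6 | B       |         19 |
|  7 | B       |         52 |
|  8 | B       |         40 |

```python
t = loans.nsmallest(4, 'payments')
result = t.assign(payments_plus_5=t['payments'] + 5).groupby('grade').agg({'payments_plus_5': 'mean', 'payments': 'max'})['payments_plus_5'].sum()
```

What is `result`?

62.0

take 4 rows with smallest payments:
  grade  payments
2     D         0
6     B        19
8     B        40
4     D        45
add column payments_plus_5 = t['payments'] + 5:
  grade  payments  payments_plus_5
2     D         0                5
6     B        19               24
8     B        40               45
4     D        45               50
group by grade: mean(payments_plus_5), max(payments):
       payments_plus_5  payments
grade                           
B                 34.5        40
D                 27.5        45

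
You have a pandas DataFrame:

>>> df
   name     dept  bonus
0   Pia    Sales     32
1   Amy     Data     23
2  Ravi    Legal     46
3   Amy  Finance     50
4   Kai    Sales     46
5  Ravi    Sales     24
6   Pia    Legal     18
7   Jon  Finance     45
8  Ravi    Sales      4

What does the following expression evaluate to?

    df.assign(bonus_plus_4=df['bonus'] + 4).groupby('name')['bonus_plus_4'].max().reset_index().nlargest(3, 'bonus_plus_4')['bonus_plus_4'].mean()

add column bonus_plus_4 = df['bonus'] + 4:
   name     dept  bonus  bonus_plus_4
0   Pia    Sales     32            36
1   Amy     Data     23            27
2  Ravi    Legal     46            50
3   Amy  Finance     50            54
4   Kai    Sales     46            50
5  Ravi    Sales     24            28
6   Pia    Legal     18            22
7   Jon  Finance     45            49
8  Ravi    Sales      4             8
group by name, max of bonus_plus_4:
name
Amy     54
Jon     49
Kai     50
Pia     36
Ravi    50
Name: bonus_plus_4, dtype: int64
reset_index():
   name  bonus_plus_4
0   Amy            54
1   Jon            49
2   Kai            50
3   Pia            36
4  Ravi            50
take 3 rows with largest bonus_plus_4:
   name  bonus_plus_4
0   Amy            54
2   Kai            50
4  Ravi            50
So mean() = 51.3333333333.

51.3333333333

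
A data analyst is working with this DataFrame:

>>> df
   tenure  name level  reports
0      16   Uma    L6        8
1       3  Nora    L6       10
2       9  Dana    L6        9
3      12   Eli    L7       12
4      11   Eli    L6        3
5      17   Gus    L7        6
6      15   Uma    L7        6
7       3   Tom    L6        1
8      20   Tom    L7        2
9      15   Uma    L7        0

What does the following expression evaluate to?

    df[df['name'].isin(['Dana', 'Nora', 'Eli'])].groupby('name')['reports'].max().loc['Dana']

filter rows where name in ['Dana', 'Nora', 'Eli']:
   tenure  name level  reports
1       3  Nora    L6       10
2       9  Dana    L6        9
3      12   Eli    L7       12
4      11   Eli    L6        3
group by name, max of reports:
name
Dana     9
Eli     12
Nora    10
Name: reports, dtype: int64
Hence 9.

9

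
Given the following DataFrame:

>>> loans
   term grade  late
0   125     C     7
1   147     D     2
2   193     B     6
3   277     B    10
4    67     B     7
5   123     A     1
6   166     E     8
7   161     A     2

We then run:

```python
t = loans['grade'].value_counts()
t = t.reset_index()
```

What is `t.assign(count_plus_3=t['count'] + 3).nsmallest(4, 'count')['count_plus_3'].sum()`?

17

value_counts of grade:
grade
B    3
A    2
C    1
D    1
E    1
Name: count, dtype: int64
reset_index():
  grade  count
0     B      3
1     A      2
2     C      1
3     D      1
4     E      1
add column count_plus_3 = t['count'] + 3:
  grade  count  count_plus_3
0     B      3             6
1     A      2             5
2     C      1             4
3     D      1             4
4     E      1             4
take 4 rows with smallest count:
  grade  count  count_plus_3
2     C      1             4
3     D      1             4
4     E      1             4
1     A      2             5
Reading off the sum of column 'count_plus_3', we get 17.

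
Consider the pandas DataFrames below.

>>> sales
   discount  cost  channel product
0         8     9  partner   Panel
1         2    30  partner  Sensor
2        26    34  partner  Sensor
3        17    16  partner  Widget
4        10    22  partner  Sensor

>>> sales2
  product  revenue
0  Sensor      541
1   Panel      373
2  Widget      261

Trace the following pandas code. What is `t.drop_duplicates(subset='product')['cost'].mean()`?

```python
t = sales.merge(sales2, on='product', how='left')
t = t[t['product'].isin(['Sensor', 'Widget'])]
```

23.0

merge on 'product' (how='left') → 5 rows:
   discount  cost  channel product  revenue
0         8     9  partner   Panel      373
1         2    30  partner  Sensor      541
2        26    34  partner  Sensor      541
3        17    16  partner  Widget      261
4        10    22  partner  Sensor      541
filter rows where product in ['Sensor', 'Widget']:
   discount  cost  channel product  revenue
1         2    30  partner  Sensor      541
2        26    34  partner  Sensor      541
3        17    16  partner  Widget      261
4        10    22  partner  Sensor      541
drop duplicate product (keep=first):
   discount  cost  channel product  revenue
1         2    30  partner  Sensor      541
3        17    16  partner  Widget      261
So mean() = 23.0.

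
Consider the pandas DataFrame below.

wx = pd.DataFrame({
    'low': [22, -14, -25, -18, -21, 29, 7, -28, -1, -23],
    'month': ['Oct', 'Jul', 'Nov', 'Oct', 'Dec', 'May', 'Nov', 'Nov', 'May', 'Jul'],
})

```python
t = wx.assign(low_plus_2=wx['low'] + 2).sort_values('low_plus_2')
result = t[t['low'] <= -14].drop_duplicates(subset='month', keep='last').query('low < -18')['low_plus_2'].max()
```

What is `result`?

add column low_plus_2 = wx['low'] + 2:
   low month  low_plus_2
0   22   Oct          24
1  -14   Jul         -12
2  -25   Nov         -23
3  -18   Oct         -16
4  -21   Dec         -19
5   29   May          31
6    7   Nov           9
7  -28   Nov         -26
8   -1   May           1
9  -23   Jul         -21
sort by low_plus_2:
   low month  low_plus_2
7  -28   Nov         -26
2  -25   Nov         -23
9  -23   Jul         -21
4  -21   Dec         -19
3  -18   Oct         -16
1  -14   Jul         -12
8   -1   May           1
6    7   Nov           9
0   22   Oct          24
5   29   May          31
filter rows where low <= -14:
   low month  low_plus_2
7  -28   Nov         -26
2  -25   Nov         -23
9  -23   Jul         -21
4  -21   Dec         -19
3  -18   Oct         -16
1  -14   Jul         -12
drop duplicate month (keep=last):
   low month  low_plus_2
2  -25   Nov         -23
4  -21   Dec         -19
3  -18   Oct         -16
1  -14   Jul         -12
filter rows where low < -18:
   low month  low_plus_2
2  -25   Nov         -23
4  -21   Dec         -19

-19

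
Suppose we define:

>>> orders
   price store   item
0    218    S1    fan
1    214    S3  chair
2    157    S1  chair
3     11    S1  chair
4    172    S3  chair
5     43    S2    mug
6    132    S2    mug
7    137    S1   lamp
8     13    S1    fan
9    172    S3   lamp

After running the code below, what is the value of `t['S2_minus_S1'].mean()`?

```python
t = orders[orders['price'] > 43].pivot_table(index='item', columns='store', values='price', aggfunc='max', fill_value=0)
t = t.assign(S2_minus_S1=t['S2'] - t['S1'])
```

-95.0

filter rows where price > 43:
   price store   item
0    218    S1    fan
1    214    S3  chair
2    157    S1  chair
4    172    S3  chair
6    132    S2    mug
7    137    S1   lamp
9    172    S3   lamp
pivot: rows=item, cols=store, max(price):
store   S1   S2   S3
item                
chair  157    0  214
fan    218    0    0
lamp   137    0  172
mug      0  132    0
add column S2_minus_S1 = t['S2'] - t['S1']:
store   S1   S2   S3  S2_minus_S1
item                             
chair  157    0  214         -157
fan    218    0    0         -218
lamp   137    0  172         -137
mug      0  132    0          132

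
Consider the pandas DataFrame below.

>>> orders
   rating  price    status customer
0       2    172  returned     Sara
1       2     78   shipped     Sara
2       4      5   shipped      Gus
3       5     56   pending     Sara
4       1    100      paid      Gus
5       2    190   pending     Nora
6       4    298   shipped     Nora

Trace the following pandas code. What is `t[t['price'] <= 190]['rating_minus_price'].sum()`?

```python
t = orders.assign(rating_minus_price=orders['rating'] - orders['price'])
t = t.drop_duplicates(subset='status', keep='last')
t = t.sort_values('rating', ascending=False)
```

add column rating_minus_price = orders['rating'] - orders['price']:
   rating  price    status customer  rating_minus_price
0       2    172  returned     Sara                -170
1       2     78   shipped     Sara                 -76
2       4      5   shipped      Gus                  -1
3       5     56   pending     Sara                 -51
4       1    100      paid      Gus                 -99
5       2    190   pending     Nora                -188
6       4    298   shipped     Nora                -294
drop duplicate status (keep=last):
   rating  price    status customer  rating_minus_price
0       2    172  returned     Sara                -170
4       1    100      paid      Gus                 -99
5       2    190   pending     Nora                -188
6       4    298   shipped     Nora                -294
sort by rating descending:
   rating  price    status customer  rating_minus_price
6       4    298   shipped     Nora                -294
0       2    172  returned     Sara                -170
5       2    190   pending     Nora                -188
4       1    100      paid      Gus                 -99
filter rows where price <= 190:
   rating  price    status customer  rating_minus_price
0       2    172  returned     Sara                -170
5       2    190   pending     Nora                -188
4       1    100      paid      Gus                 -99
The sum of column 'rating_minus_price' is -457.

-457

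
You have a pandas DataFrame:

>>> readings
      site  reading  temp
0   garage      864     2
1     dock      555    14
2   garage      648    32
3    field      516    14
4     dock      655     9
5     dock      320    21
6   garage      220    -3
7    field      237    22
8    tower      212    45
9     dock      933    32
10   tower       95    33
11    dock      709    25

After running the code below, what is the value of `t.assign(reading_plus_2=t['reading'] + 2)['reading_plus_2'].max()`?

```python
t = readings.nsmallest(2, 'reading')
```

take 2 rows with smallest reading:
     site  reading  temp
10  tower       95    33
8   tower      212    45
add column reading_plus_2 = t['reading'] + 2:
     site  reading  temp  reading_plus_2
10  tower       95    33              97
8   tower      212    45             214

214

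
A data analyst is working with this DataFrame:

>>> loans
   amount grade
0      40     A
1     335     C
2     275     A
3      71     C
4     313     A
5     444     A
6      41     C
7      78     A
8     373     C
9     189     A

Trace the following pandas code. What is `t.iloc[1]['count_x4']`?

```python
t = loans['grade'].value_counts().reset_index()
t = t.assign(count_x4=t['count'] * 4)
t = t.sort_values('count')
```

value_counts of grade:
grade
A    6
C    4
Name: count, dtype: int64
reset_index():
  grade  count
0     A      6
1     C      4
add column count_x4 = t['count'] * 4:
  grade  count  count_x4
0     A      6        24
1     C      4        16
sort by count:
  grade  count  count_x4
1     C      4        16
0     A      6        24
So iloc[1]['count_x4'] = 24.

24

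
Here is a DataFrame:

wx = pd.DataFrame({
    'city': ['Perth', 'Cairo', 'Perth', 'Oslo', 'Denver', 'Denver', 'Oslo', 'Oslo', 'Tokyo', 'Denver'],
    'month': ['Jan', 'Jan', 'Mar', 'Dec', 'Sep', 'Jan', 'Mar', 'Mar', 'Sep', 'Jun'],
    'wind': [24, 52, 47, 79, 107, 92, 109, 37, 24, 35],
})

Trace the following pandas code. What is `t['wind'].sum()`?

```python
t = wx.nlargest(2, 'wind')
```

take 2 rows with largest wind:
     city month  wind
6    Oslo   Mar   109
4  Denver   Sep   107
Taking the sum of column 'wind' gives 216.

216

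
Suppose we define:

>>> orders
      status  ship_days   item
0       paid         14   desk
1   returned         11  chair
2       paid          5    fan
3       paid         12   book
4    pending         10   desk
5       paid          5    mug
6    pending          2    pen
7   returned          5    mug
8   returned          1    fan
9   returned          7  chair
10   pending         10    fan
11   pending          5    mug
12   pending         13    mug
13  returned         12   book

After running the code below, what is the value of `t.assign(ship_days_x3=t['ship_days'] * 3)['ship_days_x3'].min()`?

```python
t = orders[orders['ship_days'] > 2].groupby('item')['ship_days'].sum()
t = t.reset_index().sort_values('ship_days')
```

45

filter rows where ship_days > 2:
      status  ship_days   item
0       paid         14   desk
1   returned         11  chair
2       paid          5    fan
3       paid         12   book
4    pending         10   desk
5       paid          5    mug
7   returned          5    mug
9   returned          7  chair
10   pending         10    fan
11   pending          5    mug
12   pending         13    mug
13  returned         12   book
group by item, sum of ship_days:
item
book     24
chair    18
desk     24
fan      15
mug      28
Name: ship_days, dtype: int64
reset_index():
    item  ship_days
0   book         24
1  chair         18
2   desk         24
3    fan         15
4    mug         28
sort by ship_days:
    item  ship_days
3    fan         15
1  chair         18
0   book         24
2   desk         24
4    mug         28
add column ship_days_x3 = t['ship_days'] * 3:
    item  ship_days  ship_days_x3
3    fan         15            45
1  chair         18            54
0   book         24            72
2   desk         24            72
4    mug         28            84
Reading off the min of column 'ship_days_x3', we get 45.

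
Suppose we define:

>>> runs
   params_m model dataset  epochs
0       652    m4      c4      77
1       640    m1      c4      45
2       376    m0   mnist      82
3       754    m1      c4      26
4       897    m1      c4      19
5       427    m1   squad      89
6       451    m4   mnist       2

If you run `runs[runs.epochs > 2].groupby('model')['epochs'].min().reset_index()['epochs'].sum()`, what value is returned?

178

filter rows where epochs > 2:
   params_m model dataset  epochs
0       652    m4      c4      77
1       640    m1      c4      45
2       376    m0   mnist      82
3       754    m1      c4      26
4       897    m1      c4      19
5       427    m1   squad      89
group by model, min of epochs:
model
m0    82
m1    19
m4    77
Name: epochs, dtype: int64
reset_index():
  model  epochs
0    m0      82
1    m1      19
2    m4      77
So sum() = 178.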